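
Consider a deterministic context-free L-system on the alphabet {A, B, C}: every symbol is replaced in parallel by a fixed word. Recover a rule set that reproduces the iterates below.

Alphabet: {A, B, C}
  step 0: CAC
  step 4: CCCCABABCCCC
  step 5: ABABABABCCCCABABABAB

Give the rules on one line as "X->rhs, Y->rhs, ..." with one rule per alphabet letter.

A->C, B->C, C->AB

  step 4 ⇒ step 5: CCCCABABCCCC ⇒ AB·AB·AB·AB·C·C·C·C·AB·AB·AB·AB
    A ↦ C
    B ↦ C
    C ↦ AB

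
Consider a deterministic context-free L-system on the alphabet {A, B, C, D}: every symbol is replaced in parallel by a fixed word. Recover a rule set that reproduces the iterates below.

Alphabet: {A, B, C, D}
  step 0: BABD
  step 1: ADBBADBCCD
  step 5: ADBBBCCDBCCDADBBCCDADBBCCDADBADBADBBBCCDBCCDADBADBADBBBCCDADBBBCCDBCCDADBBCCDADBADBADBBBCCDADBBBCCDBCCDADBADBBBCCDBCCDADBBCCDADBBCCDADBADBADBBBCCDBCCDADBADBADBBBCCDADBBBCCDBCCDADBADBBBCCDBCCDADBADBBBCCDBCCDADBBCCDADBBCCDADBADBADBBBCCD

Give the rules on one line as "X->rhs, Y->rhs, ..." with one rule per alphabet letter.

A->B, B->ADB, C->B, D->CCD

  step 0 ⇒ step 1: BABD ⇒ ADB·B·ADB·CCD
    A ↦ B
    B ↦ ADB
    D ↦ CCD
    C ↦ B  (constrained at step 1)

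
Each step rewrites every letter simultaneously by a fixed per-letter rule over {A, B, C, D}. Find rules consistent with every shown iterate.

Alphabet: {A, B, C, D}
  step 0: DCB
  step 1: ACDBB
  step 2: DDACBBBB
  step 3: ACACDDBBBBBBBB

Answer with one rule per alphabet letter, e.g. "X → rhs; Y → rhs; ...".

A->D, B->BB, C->D, D->AC

  step 2 ⇒ step 3: DDACBBBB ⇒ AC·AC·D·D·BB·BB·BB·BB
    A ↦ D
    B ↦ BB
    C ↦ D
    D ↦ AC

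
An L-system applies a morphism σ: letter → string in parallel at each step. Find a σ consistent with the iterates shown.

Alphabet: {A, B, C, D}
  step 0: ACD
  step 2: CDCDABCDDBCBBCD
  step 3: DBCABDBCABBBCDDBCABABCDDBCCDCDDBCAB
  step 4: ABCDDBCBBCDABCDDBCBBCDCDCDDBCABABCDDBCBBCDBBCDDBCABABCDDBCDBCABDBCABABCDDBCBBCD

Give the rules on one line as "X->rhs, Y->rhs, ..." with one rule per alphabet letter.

  step 3 ⇒ step 4: DBCABDBCABBBCDDBCABABCDDBCCDCDDBCAB ⇒ AB·CD·DBC·BB·CD·AB·CD·DBC·BB·CD·CD·CD·DBC·AB·AB·CD·DBC·BB·CD·BB·CD·DBC·AB·AB·CD·DBC·DBC·AB·DBC·AB·AB·CD·DBC·BB·CD
    A ↦ BB
    B ↦ CD
    C ↦ DBC
    D ↦ AB

A->BB, B->CD, C->DBC, D->AB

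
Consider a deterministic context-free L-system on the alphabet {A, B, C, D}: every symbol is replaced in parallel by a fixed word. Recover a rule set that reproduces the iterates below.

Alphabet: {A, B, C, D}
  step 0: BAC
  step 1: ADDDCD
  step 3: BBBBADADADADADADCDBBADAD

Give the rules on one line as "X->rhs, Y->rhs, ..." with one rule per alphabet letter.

  step 0 ⇒ step 1: BAC ⇒ AD·DD·CD
    A ↦ DD
    B ↦ AD
    C ↦ CD
    D ↦ BB  (constrained at step 1)

A->DD, B->AD, C->CD, D->BB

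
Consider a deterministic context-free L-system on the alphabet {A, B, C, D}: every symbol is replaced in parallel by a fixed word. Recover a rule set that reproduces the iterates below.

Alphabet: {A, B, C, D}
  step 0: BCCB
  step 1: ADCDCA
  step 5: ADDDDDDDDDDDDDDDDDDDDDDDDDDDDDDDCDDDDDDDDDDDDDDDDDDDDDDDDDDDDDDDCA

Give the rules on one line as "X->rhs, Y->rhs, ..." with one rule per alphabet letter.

  step 0 ⇒ step 1: BCCB ⇒ A·DC·DC·A
    B ↦ A
    C ↦ DC
    A ↦ B  (constrained at step 1)
    D ↦ DD  (constrained at step 1)

A->B, B->A, C->DC, D->DD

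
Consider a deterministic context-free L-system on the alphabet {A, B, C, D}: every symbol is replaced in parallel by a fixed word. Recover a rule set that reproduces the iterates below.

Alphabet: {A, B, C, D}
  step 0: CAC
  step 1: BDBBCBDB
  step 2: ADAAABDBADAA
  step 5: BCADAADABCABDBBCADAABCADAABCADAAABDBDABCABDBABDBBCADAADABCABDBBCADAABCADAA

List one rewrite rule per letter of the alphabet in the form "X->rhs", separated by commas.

A->BC, B->A, C->BDB, D->DA

  step 1 ⇒ step 2: BDBBCBDB ⇒ A·DA·A·A·BDB·A·DA·A
    B ↦ A
    C ↦ BDB
    D ↦ DA
  step 0 ⇒ step 1: CAC ⇒ BDB·BC·BDB
    A ↦ BC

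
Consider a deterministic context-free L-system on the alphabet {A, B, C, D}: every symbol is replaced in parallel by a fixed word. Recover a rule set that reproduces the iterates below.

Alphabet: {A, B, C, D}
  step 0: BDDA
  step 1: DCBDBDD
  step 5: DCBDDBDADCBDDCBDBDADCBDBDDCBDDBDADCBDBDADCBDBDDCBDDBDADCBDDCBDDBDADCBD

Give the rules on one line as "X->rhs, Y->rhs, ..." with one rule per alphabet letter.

  step 0 ⇒ step 1: BDDA ⇒ DC·BD·BD·D
    A ↦ D
    B ↦ DC
    D ↦ BD
    C ↦ A  (constrained at step 1)

A->D, B->DC, C->A, D->BD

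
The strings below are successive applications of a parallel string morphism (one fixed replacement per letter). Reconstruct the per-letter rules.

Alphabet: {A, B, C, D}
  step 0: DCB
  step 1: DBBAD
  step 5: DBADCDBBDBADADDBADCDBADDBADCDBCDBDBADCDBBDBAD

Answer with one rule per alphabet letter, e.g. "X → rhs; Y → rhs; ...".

  step 0 ⇒ step 1: DCB ⇒ DB·B·AD
    B ↦ AD
    C ↦ B
    D ↦ DB
    A ↦ C  (constrained at step 1)

A->C, B->AD, C->B, D->DB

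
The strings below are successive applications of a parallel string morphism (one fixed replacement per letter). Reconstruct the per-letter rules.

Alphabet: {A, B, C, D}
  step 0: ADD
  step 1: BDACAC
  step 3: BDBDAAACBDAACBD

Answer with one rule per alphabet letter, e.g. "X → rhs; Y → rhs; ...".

A->BD, B->A, C->A, D->AC

  step 0 ⇒ step 1: ADD ⇒ BD·AC·AC
    A ↦ BD
    D ↦ AC
    B ↦ A  (constrained at step 1)
    C ↦ A  (constrained at step 1)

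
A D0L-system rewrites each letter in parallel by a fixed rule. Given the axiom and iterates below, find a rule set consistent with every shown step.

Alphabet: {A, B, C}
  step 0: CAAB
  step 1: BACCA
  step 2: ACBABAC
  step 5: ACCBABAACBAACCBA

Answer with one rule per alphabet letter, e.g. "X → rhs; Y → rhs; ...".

A->C, B->A, C->BA

  step 1 ⇒ step 2: BACCA ⇒ A·C·BA·BA·C
    A ↦ C
    B ↦ A
    C ↦ BA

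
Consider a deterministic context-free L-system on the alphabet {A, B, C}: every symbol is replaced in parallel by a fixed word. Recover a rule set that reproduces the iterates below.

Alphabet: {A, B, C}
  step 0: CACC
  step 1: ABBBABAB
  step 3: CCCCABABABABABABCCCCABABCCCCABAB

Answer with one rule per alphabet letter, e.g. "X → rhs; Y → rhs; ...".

A->BB, B->CC, C->AB

  step 0 ⇒ step 1: CACC ⇒ AB·BB·AB·AB
    A ↦ BB
    C ↦ AB
    B ↦ CC  (constrained at step 1)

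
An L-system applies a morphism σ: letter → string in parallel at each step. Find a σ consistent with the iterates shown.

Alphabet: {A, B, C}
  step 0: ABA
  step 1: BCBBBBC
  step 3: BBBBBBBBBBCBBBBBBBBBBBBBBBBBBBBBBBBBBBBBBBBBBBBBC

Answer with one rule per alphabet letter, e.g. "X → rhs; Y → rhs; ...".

A->BC, B->BBB, C->A

  step 0 ⇒ step 1: ABA ⇒ BC·BBB·BC
    A ↦ BC
    B ↦ BBB
    C ↦ A  (constrained at step 1)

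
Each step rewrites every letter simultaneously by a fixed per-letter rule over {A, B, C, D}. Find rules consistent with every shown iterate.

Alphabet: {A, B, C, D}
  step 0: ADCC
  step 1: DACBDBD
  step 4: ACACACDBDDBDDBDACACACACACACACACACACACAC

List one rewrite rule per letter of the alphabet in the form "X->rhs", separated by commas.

  step 0 ⇒ step 1: ADCC ⇒ D·AC·BD·BD
    A ↦ D
    C ↦ BD
    D ↦ AC
    B ↦ AC  (constrained at step 1)

A->D, B->AC, C->BD, D->AC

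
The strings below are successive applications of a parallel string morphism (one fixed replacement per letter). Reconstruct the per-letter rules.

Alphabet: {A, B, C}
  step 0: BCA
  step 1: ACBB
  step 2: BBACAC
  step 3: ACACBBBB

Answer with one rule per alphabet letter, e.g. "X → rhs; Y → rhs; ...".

A->B, B->AC, C->B

  step 2 ⇒ step 3: BBACAC ⇒ AC·AC·B·B·B·B
    A ↦ B
    B ↦ AC
    C ↦ B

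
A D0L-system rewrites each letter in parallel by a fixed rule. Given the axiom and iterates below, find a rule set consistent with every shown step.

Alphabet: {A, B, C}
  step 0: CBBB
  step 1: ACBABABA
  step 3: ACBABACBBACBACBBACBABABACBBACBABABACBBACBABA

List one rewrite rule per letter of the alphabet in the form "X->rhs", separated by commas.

  step 0 ⇒ step 1: CBBB ⇒ AC·BA·BA·BA
    B ↦ BA
    C ↦ AC
    A ↦ CBB  (constrained at step 1)

A->CBB, B->BA, C->AC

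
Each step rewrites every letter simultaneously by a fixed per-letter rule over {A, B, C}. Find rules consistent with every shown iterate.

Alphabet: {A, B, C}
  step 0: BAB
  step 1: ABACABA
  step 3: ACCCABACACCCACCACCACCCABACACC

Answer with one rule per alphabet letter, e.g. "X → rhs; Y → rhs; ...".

A->C, B->ABA, C->ACC

  step 0 ⇒ step 1: BAB ⇒ ABA·C·ABA
    A ↦ C
    B ↦ ABA
    C ↦ ACC  (constrained at step 1)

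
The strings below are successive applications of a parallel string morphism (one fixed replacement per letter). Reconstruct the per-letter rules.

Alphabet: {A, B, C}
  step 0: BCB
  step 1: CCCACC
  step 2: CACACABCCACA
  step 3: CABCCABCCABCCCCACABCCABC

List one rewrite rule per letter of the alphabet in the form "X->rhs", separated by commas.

  step 2 ⇒ step 3: CACACABCCACA ⇒ CA·BC·CA·BC·CA·BC·CC·CA·CA·BC·CA·BC
    A ↦ BC
    B ↦ CC
    C ↦ CA

A->BC, B->CC, C->CA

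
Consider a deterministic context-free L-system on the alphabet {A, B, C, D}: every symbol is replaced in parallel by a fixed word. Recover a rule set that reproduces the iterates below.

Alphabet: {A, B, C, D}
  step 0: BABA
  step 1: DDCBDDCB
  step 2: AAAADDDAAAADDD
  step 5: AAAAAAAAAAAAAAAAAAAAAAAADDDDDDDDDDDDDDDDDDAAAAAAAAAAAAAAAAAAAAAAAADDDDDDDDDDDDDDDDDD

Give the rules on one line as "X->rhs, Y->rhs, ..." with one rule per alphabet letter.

A->CB, B->DD, C->D, D->AA

  step 1 ⇒ step 2: DDCBDDCB ⇒ AA·AA·D·DD·AA·AA·D·DD
    B ↦ DD
    C ↦ D
    D ↦ AA
  step 0 ⇒ step 1: BABA ⇒ DD·CB·DD·CB
    A ↦ CB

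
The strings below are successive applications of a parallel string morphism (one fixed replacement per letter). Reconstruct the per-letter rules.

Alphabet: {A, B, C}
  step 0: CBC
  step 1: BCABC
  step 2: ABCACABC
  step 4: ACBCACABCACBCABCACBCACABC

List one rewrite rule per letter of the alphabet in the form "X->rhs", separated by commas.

  step 1 ⇒ step 2: BCABC ⇒ A·BC·AC·A·BC
    A ↦ AC
    B ↦ A
    C ↦ BC

A->AC, B->A, C->BC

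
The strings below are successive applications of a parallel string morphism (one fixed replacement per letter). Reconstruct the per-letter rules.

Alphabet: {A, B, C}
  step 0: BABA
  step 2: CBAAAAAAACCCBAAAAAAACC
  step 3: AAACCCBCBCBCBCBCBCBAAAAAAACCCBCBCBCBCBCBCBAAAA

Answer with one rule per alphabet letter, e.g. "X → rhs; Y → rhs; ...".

  step 2 ⇒ step 3: CBAAAAAAACCCBAAAAAAACC ⇒ AA·ACC·CB·CB·CB·CB·CB·CB·CB·AA·AA·AA·ACC·CB·CB·CB·CB·CB·CB·CB·AA·AA
    A ↦ CB
    B ↦ ACC
    C ↦ AA

A->CB, B->ACC, C->AA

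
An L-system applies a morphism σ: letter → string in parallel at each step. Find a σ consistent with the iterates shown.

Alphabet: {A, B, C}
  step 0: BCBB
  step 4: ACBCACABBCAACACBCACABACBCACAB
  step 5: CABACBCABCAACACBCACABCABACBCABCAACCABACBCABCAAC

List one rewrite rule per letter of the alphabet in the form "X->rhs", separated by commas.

A->CA, B->AC, C->B

  step 4 ⇒ step 5: ACBCACABBCAACACBCACABACBCACAB ⇒ CA·B·AC·B·CA·B·CA·AC·AC·B·CA·CA·B·CA·B·AC·B·CA·B·CA·AC·CA·B·AC·B·CA·B·CA·AC
    A ↦ CA
    B ↦ AC
    C ↦ B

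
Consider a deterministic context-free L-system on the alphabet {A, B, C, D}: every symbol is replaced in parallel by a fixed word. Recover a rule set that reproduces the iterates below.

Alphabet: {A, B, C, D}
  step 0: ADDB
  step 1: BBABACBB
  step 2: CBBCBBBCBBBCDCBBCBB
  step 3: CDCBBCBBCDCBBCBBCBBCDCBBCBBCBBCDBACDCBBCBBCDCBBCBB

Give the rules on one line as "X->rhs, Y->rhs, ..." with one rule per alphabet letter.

A->B, B->CBB, C->CD, D->BA

  step 2 ⇒ step 3: CBBCBBBCBBBCDCBBCBB ⇒ CD·CBB·CBB·CD·CBB·CBB·CBB·CD·CBB·CBB·CBB·CD·BA·CD·CBB·CBB·CD·CBB·CBB
    B ↦ CBB
    C ↦ CD
    D ↦ BA
  step 0 ⇒ step 1: ADDB ⇒ B·BA·BA·CBB
    A ↦ B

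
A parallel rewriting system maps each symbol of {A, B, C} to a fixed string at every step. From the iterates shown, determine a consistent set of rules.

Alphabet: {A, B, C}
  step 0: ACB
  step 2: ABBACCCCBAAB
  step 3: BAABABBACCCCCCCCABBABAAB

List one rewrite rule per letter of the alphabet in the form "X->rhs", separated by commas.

A->BA, B->AB, C->CC

  step 2 ⇒ step 3: ABBACCCCBAAB ⇒ BA·AB·AB·BA·CC·CC·CC·CC·AB·BA·BA·AB
    A ↦ BA
    B ↦ AB
    C ↦ CC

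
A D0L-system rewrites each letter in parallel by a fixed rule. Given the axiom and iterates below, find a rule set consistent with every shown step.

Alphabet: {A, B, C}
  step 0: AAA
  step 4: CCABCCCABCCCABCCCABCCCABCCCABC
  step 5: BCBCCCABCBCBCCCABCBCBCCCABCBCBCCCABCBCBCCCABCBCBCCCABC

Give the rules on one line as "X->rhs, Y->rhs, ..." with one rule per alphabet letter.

A->CC, B->A, C->BC

  step 4 ⇒ step 5: CCABCCCABCCCABCCCABCCCABCCCABC ⇒ BC·BC·CC·A·BC·BC·BC·CC·A·BC·BC·BC·CC·A·BC·BC·BC·CC·A·BC·BC·BC·CC·A·BC·BC·BC·CC·A·BC
    A ↦ CC
    B ↦ A
    C ↦ BC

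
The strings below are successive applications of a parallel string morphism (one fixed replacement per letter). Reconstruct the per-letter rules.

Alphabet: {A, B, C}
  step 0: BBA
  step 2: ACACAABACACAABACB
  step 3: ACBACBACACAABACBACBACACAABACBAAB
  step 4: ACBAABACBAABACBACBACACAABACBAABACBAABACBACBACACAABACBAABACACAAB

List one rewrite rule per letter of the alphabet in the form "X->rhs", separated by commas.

A->AC, B->AAB, C->B

  step 3 ⇒ step 4: ACBACBACACAABACBACBACACAABACBAAB ⇒ AC·B·AAB·AC·B·AAB·AC·B·AC·B·AC·AC·AAB·AC·B·AAB·AC·B·AAB·AC·B·AC·B·AC·AC·AAB·AC·B·AAB·AC·AC·AAB
    A ↦ AC
    B ↦ AAB
    C ↦ B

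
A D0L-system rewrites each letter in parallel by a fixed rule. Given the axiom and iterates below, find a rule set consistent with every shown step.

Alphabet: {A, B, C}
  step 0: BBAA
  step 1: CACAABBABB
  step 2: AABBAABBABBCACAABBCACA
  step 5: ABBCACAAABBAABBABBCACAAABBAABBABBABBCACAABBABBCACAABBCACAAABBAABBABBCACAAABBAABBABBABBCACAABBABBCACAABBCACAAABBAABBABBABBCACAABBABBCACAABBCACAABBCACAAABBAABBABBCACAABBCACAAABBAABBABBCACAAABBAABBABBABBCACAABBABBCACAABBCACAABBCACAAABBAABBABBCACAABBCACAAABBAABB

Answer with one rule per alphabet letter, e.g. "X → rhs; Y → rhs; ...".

A->ABB, B->CA, C->A

  step 1 ⇒ step 2: CACAABBABB ⇒ A·ABB·A·ABB·ABB·CA·CA·ABB·CA·CA
    A ↦ ABB
    B ↦ CA
    C ↦ A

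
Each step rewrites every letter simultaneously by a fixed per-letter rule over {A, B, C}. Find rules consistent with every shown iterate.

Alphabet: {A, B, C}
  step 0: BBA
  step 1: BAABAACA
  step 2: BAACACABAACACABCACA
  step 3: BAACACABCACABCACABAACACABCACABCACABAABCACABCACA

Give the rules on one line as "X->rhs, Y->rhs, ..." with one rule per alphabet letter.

A->CA, B->BAA, C->BCA

  step 2 ⇒ step 3: BAACACABAACACABCACA ⇒ BAA·CA·CA·BCA·CA·BCA·CA·BAA·CA·CA·BCA·CA·BCA·CA·BAA·BCA·CA·BCA·CA
    A ↦ CA
    B ↦ BAA
    C ↦ BCA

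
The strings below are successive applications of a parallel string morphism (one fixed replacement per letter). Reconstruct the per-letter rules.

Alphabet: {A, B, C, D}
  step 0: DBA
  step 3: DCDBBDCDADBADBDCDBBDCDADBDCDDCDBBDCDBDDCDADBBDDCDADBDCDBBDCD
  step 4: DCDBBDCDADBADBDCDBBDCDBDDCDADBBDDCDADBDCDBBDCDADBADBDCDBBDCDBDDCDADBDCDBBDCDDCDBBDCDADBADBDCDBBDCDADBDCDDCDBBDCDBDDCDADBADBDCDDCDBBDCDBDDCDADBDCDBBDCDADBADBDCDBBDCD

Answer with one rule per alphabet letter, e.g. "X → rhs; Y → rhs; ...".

A->BD, B->ADB, C->BB, D->DCD

  step 3 ⇒ step 4: DCDBBDCDADBADBDCDBBDCDADBDCDDCDBBDCDBDDCDADBBDDCDADBDCDBBDCD ⇒ DCD·BB·DCD·ADB·ADB·DCD·BB·DCD·BD·DCD·ADB·BD·DCD·ADB·DCD·BB·DCD·ADB·ADB·DCD·BB·DCD·BD·DCD·ADB·DCD·BB·DCD·DCD·BB·DCD·ADB·ADB·DCD·BB·DCD·ADB·DCD·DCD·BB·DCD·BD·DCD·ADB·ADB·DCD·DCD·BB·DCD·BD·DCD·ADB·DCD·BB·DCD·ADB·ADB·DCD·BB·DCD
    A ↦ BD
    B ↦ ADB
    C ↦ BB
    D ↦ DCD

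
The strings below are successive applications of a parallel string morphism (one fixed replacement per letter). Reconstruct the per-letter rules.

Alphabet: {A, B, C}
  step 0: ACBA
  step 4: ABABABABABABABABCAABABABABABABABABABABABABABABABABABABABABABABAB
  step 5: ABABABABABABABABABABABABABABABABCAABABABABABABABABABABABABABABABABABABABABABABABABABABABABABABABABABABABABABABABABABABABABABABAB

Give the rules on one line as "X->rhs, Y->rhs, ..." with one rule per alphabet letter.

A->AB, B->AB, C->CA

  step 4 ⇒ step 5: ABABABABABABABABCAABABABABABABABABABABABABABABABABABABABABABABAB ⇒ AB·AB·AB·AB·AB·AB·AB·AB·AB·AB·AB·AB·AB·AB·AB·AB·CA·AB·AB·AB·AB·AB·AB·AB·AB·AB·AB·AB·AB·AB·AB·AB·AB·AB·AB·AB·AB·AB·AB·AB·AB·AB·AB·AB·AB·AB·AB·AB·AB·AB·AB·AB·AB·AB·AB·AB·AB·AB·AB·AB·AB·AB·AB·AB
    A ↦ AB
    B ↦ AB
    C ↦ CA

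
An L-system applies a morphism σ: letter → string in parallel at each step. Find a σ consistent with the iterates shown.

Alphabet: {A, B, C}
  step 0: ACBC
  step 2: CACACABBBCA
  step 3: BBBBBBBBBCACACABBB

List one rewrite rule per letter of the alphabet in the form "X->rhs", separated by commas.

  step 2 ⇒ step 3: CACACABBBCA ⇒ B·BB·B·BB·B·BB·CA·CA·CA·B·BB
    A ↦ BB
    B ↦ CA
    C ↦ B

A->BB, B->CA, C->B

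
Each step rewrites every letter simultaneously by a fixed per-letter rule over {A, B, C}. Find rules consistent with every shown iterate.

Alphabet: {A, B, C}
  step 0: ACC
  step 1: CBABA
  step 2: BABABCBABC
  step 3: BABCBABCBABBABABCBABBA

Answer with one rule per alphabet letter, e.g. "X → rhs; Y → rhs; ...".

A->C, B->BAB, C->BA

  step 2 ⇒ step 3: BABABCBABC ⇒ BAB·C·BAB·C·BAB·BA·BAB·C·BAB·BA
    A ↦ C
    B ↦ BAB
    C ↦ BA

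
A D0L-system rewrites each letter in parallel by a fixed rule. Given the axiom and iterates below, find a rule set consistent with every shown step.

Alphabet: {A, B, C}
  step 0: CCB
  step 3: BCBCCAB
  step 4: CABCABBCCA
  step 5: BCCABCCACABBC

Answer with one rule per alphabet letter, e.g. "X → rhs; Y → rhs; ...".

  step 4 ⇒ step 5: CABCABBCCA ⇒ B·C·CA·B·C·CA·CA·B·B·C
    A ↦ C
    B ↦ CA
    C ↦ B

A->C, B->CA, C->B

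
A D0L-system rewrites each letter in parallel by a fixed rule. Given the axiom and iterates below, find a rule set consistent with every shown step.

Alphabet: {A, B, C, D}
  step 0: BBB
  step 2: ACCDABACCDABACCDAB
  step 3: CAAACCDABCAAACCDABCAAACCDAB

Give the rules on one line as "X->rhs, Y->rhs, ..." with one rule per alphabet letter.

  step 2 ⇒ step 3: ACCDABACCDABACCDAB ⇒ C·A·A·AC·C·DAB·C·A·A·AC·C·DAB·C·A·A·AC·C·DAB
    A ↦ C
    B ↦ DAB
    C ↦ A
    D ↦ AC

A->C, B->DAB, C->A, D->AC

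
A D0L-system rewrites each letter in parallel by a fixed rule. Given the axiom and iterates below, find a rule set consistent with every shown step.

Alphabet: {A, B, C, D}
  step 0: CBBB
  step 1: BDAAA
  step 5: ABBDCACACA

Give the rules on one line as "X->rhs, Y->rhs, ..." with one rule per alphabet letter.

A->C, B->A, C->BD, D->B

  step 0 ⇒ step 1: CBBB ⇒ BD·A·A·A
    B ↦ A
    C ↦ BD
    A ↦ C  (constrained at step 1)
    D ↦ B  (constrained at step 1)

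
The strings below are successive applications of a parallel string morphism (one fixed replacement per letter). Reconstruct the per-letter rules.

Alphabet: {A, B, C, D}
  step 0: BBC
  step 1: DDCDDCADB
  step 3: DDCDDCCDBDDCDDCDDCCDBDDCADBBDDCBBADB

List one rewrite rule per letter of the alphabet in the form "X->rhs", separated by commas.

  step 0 ⇒ step 1: BBC ⇒ DDC·DDC·ADB
    B ↦ DDC
    C ↦ ADB
    A ↦ CD  (constrained at step 1)
    D ↦ B  (constrained at step 1)

A->CD, B->DDC, C->ADB, D->B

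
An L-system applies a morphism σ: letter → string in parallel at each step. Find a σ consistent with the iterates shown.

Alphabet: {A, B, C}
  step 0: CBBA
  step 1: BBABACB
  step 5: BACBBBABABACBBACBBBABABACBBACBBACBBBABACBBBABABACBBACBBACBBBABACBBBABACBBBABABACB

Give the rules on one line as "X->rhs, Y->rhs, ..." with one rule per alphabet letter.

  step 0 ⇒ step 1: CBBA ⇒ B·BA·BA·CB
    A ↦ CB
    B ↦ BA
    C ↦ B

A->CB, B->BA, C->B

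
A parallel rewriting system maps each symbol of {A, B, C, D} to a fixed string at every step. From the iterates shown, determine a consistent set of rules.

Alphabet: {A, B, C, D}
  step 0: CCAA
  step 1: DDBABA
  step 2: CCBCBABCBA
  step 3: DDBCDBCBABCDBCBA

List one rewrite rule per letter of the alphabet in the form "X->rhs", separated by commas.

  step 2 ⇒ step 3: CCBCBABCBA ⇒ D·D·BC·D·BC·BA·BC·D·BC·BA
    A ↦ BA
    B ↦ BC
    C ↦ D
  step 1 ⇒ step 2: DDBABA ⇒ C·C·BC·BA·BC·BA
    D ↦ C

A->BA, B->BC, C->D, D->C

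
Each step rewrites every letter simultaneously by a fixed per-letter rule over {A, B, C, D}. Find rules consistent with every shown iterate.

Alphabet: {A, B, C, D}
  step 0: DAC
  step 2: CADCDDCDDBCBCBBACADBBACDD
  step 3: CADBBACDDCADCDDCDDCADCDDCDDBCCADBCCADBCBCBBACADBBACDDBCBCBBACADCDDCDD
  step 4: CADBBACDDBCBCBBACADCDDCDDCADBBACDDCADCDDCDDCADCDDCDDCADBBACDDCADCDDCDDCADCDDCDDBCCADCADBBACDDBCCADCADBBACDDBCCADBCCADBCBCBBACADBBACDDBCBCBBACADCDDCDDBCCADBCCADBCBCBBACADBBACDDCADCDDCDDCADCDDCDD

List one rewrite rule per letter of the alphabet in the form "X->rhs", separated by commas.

A->BBA, B->BC, C->CAD, D->CDD

  step 3 ⇒ step 4: CADBBACDDCADCDDCDDCADCDDCDDBCCADBCCADBCBCBBACADBBACDDBCBCBBACADCDDCDD ⇒ CAD·BBA·CDD·BC·BC·BBA·CAD·CDD·CDD·CAD·BBA·CDD·CAD·CDD·CDD·CAD·CDD·CDD·CAD·BBA·CDD·CAD·CDD·CDD·CAD·CDD·CDD·BC·CAD·CAD·BBA·CDD·BC·CAD·CAD·BBA·CDD·BC·CAD·BC·CAD·BC·BC·BBA·CAD·BBA·CDD·BC·BC·BBA·CAD·CDD·CDD·BC·CAD·BC·CAD·BC·BC·BBA·CAD·BBA·CDD·CAD·CDD·CDD·CAD·CDD·CDD
    A ↦ BBA
    B ↦ BC
    C ↦ CAD
    D ↦ CDD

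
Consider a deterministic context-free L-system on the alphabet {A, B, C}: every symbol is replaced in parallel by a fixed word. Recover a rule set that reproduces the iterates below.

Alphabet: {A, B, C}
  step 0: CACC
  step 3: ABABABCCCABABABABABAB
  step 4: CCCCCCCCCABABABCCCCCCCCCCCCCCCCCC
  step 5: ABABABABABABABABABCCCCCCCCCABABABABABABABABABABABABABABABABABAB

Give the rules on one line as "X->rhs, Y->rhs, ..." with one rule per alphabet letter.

  step 4 ⇒ step 5: CCCCCCCCCABABABCCCCCCCCCCCCCCCCCC ⇒ AB·AB·AB·AB·AB·AB·AB·AB·AB·C·CC·C·CC·C·CC·AB·AB·AB·AB·AB·AB·AB·AB·AB·AB·AB·AB·AB·AB·AB·AB·AB·AB
    A ↦ C
    B ↦ CC
    C ↦ AB

A->C, B->CC, C->AB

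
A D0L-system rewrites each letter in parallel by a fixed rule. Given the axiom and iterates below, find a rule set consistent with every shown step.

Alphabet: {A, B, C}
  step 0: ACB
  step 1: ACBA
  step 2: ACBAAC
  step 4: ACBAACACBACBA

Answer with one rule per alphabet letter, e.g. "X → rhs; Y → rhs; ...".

A->AC, B->A, C->B

  step 1 ⇒ step 2: ACBA ⇒ AC·B·A·AC
    A ↦ AC
    B ↦ A
    C ↦ B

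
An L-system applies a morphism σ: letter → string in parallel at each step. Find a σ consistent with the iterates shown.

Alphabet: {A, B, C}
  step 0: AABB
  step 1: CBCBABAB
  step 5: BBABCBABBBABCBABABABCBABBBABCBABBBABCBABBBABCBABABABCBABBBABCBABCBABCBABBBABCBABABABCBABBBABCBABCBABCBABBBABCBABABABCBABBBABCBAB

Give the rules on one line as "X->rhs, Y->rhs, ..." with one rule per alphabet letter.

A->CB, B->AB, C->BB

  step 0 ⇒ step 1: AABB ⇒ CB·CB·AB·AB
    A ↦ CB
    B ↦ AB
    C ↦ BB  (constrained at step 1)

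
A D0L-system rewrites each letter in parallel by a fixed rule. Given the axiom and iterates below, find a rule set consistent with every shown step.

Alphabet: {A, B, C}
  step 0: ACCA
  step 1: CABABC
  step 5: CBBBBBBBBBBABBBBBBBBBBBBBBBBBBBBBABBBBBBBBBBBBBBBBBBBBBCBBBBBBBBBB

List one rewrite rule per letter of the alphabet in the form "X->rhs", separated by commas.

  step 0 ⇒ step 1: ACCA ⇒ C·AB·AB·C
    A ↦ C
    C ↦ AB
    B ↦ BB  (constrained at step 1)

A->C, B->BB, C->AB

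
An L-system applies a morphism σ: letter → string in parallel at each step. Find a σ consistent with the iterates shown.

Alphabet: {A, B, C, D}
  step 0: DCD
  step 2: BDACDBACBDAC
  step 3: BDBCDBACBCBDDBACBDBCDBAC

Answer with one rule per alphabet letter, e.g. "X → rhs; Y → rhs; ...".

  step 2 ⇒ step 3: BDACDBACBDAC ⇒ BD·BC·DB·AC·BC·BD·DB·AC·BD·BC·DB·AC
    A ↦ DB
    B ↦ BD
    C ↦ AC
    D ↦ BC

A->DB, B->BD, C->AC, D->BC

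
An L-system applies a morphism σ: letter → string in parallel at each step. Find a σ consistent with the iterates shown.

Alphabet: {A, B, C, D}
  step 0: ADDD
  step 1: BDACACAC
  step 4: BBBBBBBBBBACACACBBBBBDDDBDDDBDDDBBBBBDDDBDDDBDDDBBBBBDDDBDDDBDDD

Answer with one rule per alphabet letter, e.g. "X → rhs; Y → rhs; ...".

  step 0 ⇒ step 1: ADDD ⇒ BD·AC·AC·AC
    A ↦ BD
    D ↦ AC
    B ↦ BB  (constrained at step 1)
    C ↦ DD  (constrained at step 1)

A->BD, B->BB, C->DD, D->AC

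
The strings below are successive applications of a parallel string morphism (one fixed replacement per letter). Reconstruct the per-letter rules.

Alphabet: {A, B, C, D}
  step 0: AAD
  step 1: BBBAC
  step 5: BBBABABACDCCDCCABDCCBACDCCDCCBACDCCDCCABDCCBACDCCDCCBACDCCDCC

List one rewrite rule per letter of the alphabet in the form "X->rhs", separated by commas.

A->B, B->A, C->DCC, D->BAC

  step 0 ⇒ step 1: AAD ⇒ B·B·BAC
    A ↦ B
    D ↦ BAC
    B ↦ A  (constrained at step 1)
    C ↦ DCC  (constrained at step 1)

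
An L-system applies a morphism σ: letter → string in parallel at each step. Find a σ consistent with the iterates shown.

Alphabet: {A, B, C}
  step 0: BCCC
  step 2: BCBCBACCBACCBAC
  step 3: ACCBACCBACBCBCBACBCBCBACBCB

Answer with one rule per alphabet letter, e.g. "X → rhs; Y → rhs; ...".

A->B, B->AC, C->CB

  step 2 ⇒ step 3: BCBCBACCBACCBAC ⇒ AC·CB·AC·CB·AC·B·CB·CB·AC·B·CB·CB·AC·B·CB
    A ↦ B
    B ↦ AC
    C ↦ CB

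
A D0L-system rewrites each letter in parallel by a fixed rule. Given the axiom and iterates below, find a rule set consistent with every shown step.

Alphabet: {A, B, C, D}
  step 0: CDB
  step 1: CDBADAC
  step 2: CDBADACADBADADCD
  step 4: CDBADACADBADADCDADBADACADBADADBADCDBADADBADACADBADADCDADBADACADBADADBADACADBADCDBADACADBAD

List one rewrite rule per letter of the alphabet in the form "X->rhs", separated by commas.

A->AD, B->AC, C->CD, D->BAD

  step 1 ⇒ step 2: CDBADAC ⇒ CD·BAD·AC·AD·BAD·AD·CD
    A ↦ AD
    B ↦ AC
    C ↦ CD
    D ↦ BAD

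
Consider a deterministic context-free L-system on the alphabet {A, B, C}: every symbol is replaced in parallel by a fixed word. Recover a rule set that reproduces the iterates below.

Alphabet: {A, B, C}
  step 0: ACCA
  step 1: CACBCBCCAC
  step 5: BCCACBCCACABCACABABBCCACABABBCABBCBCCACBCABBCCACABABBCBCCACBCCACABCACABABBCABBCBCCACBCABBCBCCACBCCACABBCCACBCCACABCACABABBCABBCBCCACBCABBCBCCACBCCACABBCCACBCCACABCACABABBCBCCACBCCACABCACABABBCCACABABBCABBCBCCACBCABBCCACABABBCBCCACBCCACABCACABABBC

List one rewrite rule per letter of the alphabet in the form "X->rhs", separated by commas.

A->CAC, B->AB, C->BC

  step 0 ⇒ step 1: ACCA ⇒ CAC·BC·BC·CAC
    A ↦ CAC
    C ↦ BC
    B ↦ AB  (constrained at step 1)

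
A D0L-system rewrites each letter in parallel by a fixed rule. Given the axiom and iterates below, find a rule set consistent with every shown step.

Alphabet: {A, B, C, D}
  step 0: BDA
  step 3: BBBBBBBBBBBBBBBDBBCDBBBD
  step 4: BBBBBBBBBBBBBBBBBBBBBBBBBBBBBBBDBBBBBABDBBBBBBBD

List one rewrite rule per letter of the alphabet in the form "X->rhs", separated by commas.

  step 3 ⇒ step 4: BBBBBBBBBBBBBBBDBBCDBBBD ⇒ BB·BB·BB·BB·BB·BB·BB·BB·BB·BB·BB·BB·BB·BB·BB·BD·BB·BB·BA·BD·BB·BB·BB·BD
    B ↦ BB
    C ↦ BA
    D ↦ BD
    A ↦ CD  (constrained at step 0)

A->CD, B->BB, C->BA, D->BD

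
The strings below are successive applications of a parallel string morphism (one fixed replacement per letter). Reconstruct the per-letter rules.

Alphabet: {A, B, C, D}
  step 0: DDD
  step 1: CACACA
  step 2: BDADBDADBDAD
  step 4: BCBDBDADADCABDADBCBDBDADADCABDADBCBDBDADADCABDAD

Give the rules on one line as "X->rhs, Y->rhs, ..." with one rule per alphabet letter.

A->AD, B->BC, C->BD, D->CA

  step 1 ⇒ step 2: CACACA ⇒ BD·AD·BD·AD·BD·AD
    A ↦ AD
    C ↦ BD
    B ↦ BC  (constrained at step 2)
  step 0 ⇒ step 1: DDD ⇒ CA·CA·CA
    D ↦ CA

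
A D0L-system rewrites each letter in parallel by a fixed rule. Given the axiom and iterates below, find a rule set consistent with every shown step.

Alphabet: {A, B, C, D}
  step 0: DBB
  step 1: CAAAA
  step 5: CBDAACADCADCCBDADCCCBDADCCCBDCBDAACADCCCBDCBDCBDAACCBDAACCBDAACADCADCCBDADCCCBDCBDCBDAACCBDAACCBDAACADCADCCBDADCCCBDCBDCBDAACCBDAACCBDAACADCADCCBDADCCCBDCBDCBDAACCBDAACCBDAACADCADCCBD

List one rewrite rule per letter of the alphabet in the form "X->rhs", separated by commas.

A->ADC, B->AA, C->CBD, D->C

  step 0 ⇒ step 1: DBB ⇒ C·AA·AA
    B ↦ AA
    D ↦ C
    A ↦ ADC  (constrained at step 1)
    C ↦ CBD  (constrained at step 1)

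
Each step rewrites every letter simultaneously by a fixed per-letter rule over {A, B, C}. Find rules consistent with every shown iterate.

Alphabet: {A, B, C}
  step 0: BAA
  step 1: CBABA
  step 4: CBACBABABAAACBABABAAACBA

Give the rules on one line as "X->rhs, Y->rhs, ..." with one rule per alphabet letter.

  step 0 ⇒ step 1: BAA ⇒ C·BA·BA
    A ↦ BA
    B ↦ C
    C ↦ AA  (constrained at step 1)

A->BA, B->C, C->AA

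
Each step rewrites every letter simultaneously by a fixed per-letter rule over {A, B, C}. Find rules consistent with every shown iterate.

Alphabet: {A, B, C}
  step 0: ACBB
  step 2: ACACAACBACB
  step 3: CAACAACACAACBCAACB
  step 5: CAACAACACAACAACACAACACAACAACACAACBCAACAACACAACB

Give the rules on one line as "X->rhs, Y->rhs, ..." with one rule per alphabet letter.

  step 2 ⇒ step 3: ACACAACBACB ⇒ CA·A·CA·A·CA·CA·A·CB·CA·A·CB
    A ↦ CA
    B ↦ CB
    C ↦ A

A->CA, B->CB, C->A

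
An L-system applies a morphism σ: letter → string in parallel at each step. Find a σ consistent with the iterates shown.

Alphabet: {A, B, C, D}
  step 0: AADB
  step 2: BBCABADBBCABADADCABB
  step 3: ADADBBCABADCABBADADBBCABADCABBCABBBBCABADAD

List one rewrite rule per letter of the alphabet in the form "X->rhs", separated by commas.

  step 2 ⇒ step 3: BBCABADBBCABADADCABB ⇒ AD·AD·BB·CAB·AD·CAB·B·AD·AD·BB·CAB·AD·CAB·B·CAB·B·BB·CAB·AD·AD
    A ↦ CAB
    B ↦ AD
    C ↦ BB
    D ↦ B

A->CAB, B->AD, C->BB, D->B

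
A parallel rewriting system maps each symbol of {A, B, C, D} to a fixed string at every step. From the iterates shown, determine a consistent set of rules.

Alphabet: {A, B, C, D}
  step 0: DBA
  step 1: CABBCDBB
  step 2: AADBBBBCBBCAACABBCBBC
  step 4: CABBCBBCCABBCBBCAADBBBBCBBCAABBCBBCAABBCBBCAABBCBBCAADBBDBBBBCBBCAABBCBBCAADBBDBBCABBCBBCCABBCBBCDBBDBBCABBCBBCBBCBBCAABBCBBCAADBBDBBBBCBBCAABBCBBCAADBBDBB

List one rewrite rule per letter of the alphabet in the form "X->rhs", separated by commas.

  step 1 ⇒ step 2: CABBCDBB ⇒ AA·DBB·BBC·BBC·AA·CA·BBC·BBC
    A ↦ DBB
    B ↦ BBC
    C ↦ AA
    D ↦ CA

A->DBB, B->BBC, C->AA, D->CA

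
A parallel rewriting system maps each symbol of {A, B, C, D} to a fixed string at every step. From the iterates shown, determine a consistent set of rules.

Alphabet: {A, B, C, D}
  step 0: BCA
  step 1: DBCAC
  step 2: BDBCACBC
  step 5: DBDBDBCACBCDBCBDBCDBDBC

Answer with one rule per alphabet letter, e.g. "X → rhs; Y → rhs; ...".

  step 1 ⇒ step 2: DBCAC ⇒ B·D·BC·AC·BC
    A ↦ AC
    B ↦ D
    C ↦ BC
    D ↦ B

A->AC, B->D, C->BC, D->B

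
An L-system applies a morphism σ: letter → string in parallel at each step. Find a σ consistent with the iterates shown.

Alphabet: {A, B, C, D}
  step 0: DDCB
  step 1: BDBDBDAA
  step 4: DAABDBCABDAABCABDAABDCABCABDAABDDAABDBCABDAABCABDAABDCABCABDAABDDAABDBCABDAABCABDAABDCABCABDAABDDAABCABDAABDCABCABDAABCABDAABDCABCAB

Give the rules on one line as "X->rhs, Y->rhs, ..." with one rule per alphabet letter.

A->CAB, B->DAA, C->B, D->BD

  step 0 ⇒ step 1: DDCB ⇒ BD·BD·B·DAA
    B ↦ DAA
    C ↦ B
    D ↦ BD
    A ↦ CAB  (constrained at step 1)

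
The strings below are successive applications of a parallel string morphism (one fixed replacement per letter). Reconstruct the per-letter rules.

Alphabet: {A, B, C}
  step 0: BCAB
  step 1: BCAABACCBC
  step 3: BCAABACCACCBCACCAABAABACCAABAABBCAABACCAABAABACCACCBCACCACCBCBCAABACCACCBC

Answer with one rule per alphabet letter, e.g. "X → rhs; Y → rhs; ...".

  step 0 ⇒ step 1: BCAB ⇒ BC·AAB·ACC·BC
    A ↦ ACC
    B ↦ BC
    C ↦ AAB

A->ACC, B->BC, C->AAB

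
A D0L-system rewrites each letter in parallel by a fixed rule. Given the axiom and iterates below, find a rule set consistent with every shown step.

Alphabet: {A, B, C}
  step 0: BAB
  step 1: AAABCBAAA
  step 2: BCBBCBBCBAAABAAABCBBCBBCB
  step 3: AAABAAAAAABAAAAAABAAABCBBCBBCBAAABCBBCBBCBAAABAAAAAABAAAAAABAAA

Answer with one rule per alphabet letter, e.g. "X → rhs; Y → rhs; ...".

  step 2 ⇒ step 3: BCBBCBBCBAAABAAABCBBCBBCB ⇒ AAA·B·AAA·AAA·B·AAA·AAA·B·AAA·BCB·BCB·BCB·AAA·BCB·BCB·BCB·AAA·B·AAA·AAA·B·AAA·AAA·B·AAA
    A ↦ BCB
    B ↦ AAA
    C ↦ B

A->BCB, B->AAA, C->B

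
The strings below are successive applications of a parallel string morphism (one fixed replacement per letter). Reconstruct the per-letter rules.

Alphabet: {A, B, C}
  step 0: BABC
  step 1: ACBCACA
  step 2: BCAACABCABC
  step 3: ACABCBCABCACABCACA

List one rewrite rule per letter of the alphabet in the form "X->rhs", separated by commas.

A->BC, B->AC, C->A

  step 2 ⇒ step 3: BCAACABCABC ⇒ AC·A·BC·BC·A·BC·AC·A·BC·AC·A
    A ↦ BC
    B ↦ AC
    C ↦ A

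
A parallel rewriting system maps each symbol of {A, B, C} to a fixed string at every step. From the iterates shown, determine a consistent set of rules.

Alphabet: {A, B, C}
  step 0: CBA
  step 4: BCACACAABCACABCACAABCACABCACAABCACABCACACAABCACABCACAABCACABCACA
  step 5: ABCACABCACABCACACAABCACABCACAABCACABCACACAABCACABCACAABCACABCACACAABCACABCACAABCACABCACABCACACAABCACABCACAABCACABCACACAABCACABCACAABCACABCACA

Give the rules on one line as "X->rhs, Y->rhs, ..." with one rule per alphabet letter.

A->CA, B->A, C->BCA

  step 4 ⇒ step 5: BCACACAABCACABCACAABCACABCACAABCACABCACACAABCACABCACAABCACABCACA ⇒ A·BCA·CA·BCA·CA·BCA·CA·CA·A·BCA·CA·BCA·CA·A·BCA·CA·BCA·CA·CA·A·BCA·CA·BCA·CA·A·BCA·CA·BCA·CA·CA·A·BCA·CA·BCA·CA·A·BCA·CA·BCA·CA·BCA·CA·CA·A·BCA·CA·BCA·CA·A·BCA·CA·BCA·CA·CA·A·BCA·CA·BCA·CA·A·BCA·CA·BCA·CA
    A ↦ CA
    B ↦ A
    C ↦ BCA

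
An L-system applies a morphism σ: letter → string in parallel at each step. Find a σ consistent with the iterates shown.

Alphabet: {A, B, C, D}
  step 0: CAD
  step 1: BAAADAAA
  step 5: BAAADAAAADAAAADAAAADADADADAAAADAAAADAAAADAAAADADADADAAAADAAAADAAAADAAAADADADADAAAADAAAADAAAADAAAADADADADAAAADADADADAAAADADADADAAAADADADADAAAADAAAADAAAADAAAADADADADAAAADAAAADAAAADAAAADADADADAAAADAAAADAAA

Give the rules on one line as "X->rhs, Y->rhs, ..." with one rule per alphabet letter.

A->AD, B->C, C->BAA, D->AAA

  step 0 ⇒ step 1: CAD ⇒ BAA·AD·AAA
    A ↦ AD
    C ↦ BAA
    D ↦ AAA
    B ↦ C  (constrained at step 1)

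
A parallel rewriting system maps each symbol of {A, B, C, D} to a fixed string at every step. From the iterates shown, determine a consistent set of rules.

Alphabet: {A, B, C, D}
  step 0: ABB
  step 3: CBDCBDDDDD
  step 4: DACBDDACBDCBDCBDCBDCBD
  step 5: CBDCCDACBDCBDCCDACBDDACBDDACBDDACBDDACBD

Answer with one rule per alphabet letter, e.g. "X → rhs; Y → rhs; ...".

A->CC, B->A, C->D, D->CBD

  step 4 ⇒ step 5: DACBDDACBDCBDCBDCBDCBD ⇒ CBD·CC·D·A·CBD·CBD·CC·D·A·CBD·D·A·CBD·D·A·CBD·D·A·CBD·D·A·CBD
    A ↦ CC
    B ↦ A
    C ↦ D
    D ↦ CBD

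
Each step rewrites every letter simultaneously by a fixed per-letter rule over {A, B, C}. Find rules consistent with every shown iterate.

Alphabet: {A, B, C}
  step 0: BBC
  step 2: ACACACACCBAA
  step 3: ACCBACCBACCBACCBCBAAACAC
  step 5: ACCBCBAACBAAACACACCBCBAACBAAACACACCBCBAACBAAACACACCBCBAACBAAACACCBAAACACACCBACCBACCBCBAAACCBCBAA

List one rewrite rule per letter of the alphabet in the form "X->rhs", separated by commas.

  step 2 ⇒ step 3: ACACACACCBAA ⇒ AC·CB·AC·CB·AC·CB·AC·CB·CB·AA·AC·AC
    A ↦ AC
    B ↦ AA
    C ↦ CB

A->AC, B->AA, C->CB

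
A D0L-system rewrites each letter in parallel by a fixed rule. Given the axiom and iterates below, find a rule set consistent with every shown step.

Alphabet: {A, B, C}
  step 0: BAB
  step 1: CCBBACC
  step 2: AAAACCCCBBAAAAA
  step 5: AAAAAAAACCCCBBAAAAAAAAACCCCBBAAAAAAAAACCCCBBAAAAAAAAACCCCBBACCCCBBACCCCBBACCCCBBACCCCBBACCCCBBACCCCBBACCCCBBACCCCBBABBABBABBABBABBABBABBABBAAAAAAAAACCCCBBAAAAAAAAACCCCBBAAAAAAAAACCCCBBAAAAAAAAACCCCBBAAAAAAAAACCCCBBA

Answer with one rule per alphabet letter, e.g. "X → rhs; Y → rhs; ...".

  step 1 ⇒ step 2: CCBBACC ⇒ AA·AA·CC·CC·BBA·AA·AA
    A ↦ BBA
    B ↦ CC
    C ↦ AA

A->BBA, B->CC, C->AA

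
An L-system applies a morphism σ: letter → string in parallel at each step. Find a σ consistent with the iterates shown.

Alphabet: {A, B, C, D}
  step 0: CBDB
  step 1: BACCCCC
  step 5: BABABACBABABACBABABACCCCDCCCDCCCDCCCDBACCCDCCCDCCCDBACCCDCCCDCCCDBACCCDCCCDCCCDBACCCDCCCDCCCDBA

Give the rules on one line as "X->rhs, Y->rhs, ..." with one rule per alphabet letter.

A->CD, B->CC, C->BA, D->C

  step 0 ⇒ step 1: CBDB ⇒ BA·CC·C·CC
    B ↦ CC
    C ↦ BA
    D ↦ C
    A ↦ CD  (constrained at step 1)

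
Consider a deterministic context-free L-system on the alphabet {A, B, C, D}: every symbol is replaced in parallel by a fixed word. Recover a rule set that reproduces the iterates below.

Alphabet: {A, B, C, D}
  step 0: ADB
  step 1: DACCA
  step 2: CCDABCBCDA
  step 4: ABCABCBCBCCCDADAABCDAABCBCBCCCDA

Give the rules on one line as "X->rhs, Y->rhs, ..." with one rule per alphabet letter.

  step 1 ⇒ step 2: DACCA ⇒ CC·DA·BC·BC·DA
    A ↦ DA
    C ↦ BC
    D ↦ CC
  step 0 ⇒ step 1: ADB ⇒ DA·CC·A
    B ↦ A

A->DA, B->A, C->BC, D->CC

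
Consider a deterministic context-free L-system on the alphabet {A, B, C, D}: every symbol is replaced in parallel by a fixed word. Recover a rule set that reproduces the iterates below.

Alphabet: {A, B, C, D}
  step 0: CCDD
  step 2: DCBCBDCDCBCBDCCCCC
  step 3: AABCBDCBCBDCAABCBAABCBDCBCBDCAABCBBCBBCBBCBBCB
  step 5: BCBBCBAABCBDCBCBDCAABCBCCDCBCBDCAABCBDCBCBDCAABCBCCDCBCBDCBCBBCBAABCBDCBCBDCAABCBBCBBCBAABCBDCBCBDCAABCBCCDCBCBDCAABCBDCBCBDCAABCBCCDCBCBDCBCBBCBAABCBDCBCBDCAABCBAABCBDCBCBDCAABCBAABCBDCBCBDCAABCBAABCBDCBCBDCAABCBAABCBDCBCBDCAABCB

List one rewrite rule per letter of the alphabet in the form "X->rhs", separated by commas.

  step 2 ⇒ step 3: DCBCBDCDCBCBDCCCCC ⇒ AA·BCB·DC·BCB·DC·AA·BCB·AA·BCB·DC·BCB·DC·AA·BCB·BCB·BCB·BCB·BCB
    B ↦ DC
    C ↦ BCB
    D ↦ AA
    A ↦ C  (constrained at step 3)

A->C, B->DC, C->BCB, D->AA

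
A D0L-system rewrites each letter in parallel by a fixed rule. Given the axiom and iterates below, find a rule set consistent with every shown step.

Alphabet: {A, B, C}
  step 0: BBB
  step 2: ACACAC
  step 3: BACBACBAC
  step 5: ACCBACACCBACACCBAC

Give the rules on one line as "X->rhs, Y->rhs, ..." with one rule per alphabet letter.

A->B, B->C, C->AC

  step 2 ⇒ step 3: ACACAC ⇒ B·AC·B·AC·B·AC
    A ↦ B
    C ↦ AC
    B ↦ C  (constrained at step 0)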